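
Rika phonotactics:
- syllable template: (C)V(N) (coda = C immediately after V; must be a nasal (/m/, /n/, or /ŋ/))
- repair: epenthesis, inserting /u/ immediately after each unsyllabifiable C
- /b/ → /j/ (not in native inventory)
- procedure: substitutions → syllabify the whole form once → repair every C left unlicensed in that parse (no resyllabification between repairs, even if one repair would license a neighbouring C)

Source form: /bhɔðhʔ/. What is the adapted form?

Substitution: /b/ → /j/, giving /jhɔðhʔ/.
The consonants /j/, /ð/, /h/, /ʔ/ cannot be parsed into a legal (C)V(N) syllable (only a nasal (/m/, /n/, or /ŋ/) is licensed in coda position; onsets are limited to one consonant).
Each unlicensed consonant becomes the onset of a new syllable: /j/ → /ju/, /ð/ → /ðu/, /h/ → /hu/, /ʔ/ → /ʔu/.

juhɔðuhuʔu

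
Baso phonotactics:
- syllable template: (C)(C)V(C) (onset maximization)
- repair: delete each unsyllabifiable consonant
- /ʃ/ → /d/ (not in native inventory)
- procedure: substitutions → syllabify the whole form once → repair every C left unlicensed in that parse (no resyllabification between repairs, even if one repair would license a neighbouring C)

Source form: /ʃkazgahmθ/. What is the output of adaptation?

Substitution: /ʃ/ → /d/, giving /dkazgahmθ/.
Under (C)(C)V(C), the unsyllabifiable consonants are /m/, /θ/ (at most one coda consonant is licensed; onsets may contain at most 2 consonants).
Each unlicensed consonant is deleted: /m/, /θ/.

dkazgah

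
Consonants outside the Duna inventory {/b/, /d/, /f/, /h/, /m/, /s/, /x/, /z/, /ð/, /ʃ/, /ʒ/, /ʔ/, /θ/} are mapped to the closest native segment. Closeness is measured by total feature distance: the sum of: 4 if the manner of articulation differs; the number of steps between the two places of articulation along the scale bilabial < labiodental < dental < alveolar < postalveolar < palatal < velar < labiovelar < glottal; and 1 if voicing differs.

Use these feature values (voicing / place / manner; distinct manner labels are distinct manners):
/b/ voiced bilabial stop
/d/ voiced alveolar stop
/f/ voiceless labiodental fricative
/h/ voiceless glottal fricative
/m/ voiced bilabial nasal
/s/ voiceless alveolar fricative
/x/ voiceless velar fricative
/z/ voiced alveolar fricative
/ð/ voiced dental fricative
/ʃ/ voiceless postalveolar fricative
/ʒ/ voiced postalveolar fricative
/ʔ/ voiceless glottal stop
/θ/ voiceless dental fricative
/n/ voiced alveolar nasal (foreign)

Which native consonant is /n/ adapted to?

m

/m/ is closest: same manner (nasal), place distance 3 (alveolar→bilabial), same voicing; total 3. Next closest is /d/ at distance 4.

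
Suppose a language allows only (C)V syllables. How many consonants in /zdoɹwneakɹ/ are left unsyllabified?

Syllabifying with onset maximization leaves /z/, /ɹ/, /w/, /k/, /ɹ/ stranded (no codas are permitted; onsets are limited to one consonant).

5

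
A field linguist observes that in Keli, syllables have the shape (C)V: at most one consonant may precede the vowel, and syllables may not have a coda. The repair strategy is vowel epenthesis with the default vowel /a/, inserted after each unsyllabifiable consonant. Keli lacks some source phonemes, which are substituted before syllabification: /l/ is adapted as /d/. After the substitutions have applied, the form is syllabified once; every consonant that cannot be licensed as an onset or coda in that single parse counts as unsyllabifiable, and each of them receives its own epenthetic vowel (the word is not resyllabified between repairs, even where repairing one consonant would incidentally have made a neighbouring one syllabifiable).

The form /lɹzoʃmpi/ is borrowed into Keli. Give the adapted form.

daɹazoʃamapi

Substitution: /l/ → /d/, giving /dɹzoʃmpi/.
Under (C)V, the unsyllabifiable consonants are /d/, /ɹ/, /ʃ/, /m/ (no codas are permitted; onsets are limited to one consonant).
Inserting the epenthetic vowel yields /d/ → /da/, /ɹ/ → /ɹa/, /ʃ/ → /ʃa/, /m/ → /ma/.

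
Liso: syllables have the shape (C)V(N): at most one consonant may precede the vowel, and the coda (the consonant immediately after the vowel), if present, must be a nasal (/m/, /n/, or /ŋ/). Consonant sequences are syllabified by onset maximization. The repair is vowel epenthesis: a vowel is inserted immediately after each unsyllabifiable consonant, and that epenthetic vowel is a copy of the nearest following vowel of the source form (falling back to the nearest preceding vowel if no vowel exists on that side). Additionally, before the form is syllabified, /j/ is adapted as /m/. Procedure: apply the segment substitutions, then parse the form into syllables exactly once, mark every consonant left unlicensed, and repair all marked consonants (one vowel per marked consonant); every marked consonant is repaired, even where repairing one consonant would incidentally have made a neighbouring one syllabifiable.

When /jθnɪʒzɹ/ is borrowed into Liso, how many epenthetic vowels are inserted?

5

After substitution the input is /mθnɪʒzɹ/.
The unsyllabifiable consonants are /m/, /θ/, /ʒ/, /z/, /ɹ/; each receives one epenthetic vowel.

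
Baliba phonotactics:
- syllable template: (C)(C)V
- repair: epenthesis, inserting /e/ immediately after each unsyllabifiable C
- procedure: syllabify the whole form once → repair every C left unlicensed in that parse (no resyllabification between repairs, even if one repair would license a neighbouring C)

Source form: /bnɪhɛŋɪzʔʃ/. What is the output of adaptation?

The consonants /z/, /ʔ/, /ʃ/ cannot be parsed into a legal (C)(C)V syllable (no codas are permitted; onsets may contain at most 2 consonants).
Inserting the epenthetic vowel yields /z/ → /ze/, /ʔ/ → /ʔe/, /ʃ/ → /ʃe/.

bnɪhɛŋɪzeʔeʃe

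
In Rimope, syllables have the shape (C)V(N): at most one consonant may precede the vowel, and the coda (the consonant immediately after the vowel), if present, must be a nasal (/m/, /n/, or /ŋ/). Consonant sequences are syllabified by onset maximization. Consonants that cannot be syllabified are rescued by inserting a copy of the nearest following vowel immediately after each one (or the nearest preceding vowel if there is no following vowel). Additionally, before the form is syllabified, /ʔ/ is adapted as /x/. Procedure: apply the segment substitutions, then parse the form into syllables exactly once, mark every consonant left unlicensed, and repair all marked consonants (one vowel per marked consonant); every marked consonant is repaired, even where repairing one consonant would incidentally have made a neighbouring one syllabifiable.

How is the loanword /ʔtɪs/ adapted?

Substitution: /ʔ/ → /x/, giving /xtɪs/.
Syllabifying with onset maximization leaves /x/, /s/ stranded (only a nasal (/m/, /n/, or /ŋ/) is licensed in coda position; onsets are limited to one consonant).
Each unlicensed consonant becomes the onset of a new syllable: /x/ → /xɪ/, /s/ → /sɪ/.

xɪtɪsɪ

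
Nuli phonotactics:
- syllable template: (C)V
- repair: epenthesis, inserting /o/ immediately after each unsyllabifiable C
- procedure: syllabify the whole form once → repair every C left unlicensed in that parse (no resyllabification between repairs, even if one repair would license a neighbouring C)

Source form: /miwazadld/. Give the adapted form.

Syllabifying with onset maximization leaves /d/, /l/, /d/ stranded (no codas are permitted; onsets are limited to one consonant).
Inserting the epenthetic vowel yields /d/ → /do/, /l/ → /lo/, /d/ → /do/.

miwazadolodo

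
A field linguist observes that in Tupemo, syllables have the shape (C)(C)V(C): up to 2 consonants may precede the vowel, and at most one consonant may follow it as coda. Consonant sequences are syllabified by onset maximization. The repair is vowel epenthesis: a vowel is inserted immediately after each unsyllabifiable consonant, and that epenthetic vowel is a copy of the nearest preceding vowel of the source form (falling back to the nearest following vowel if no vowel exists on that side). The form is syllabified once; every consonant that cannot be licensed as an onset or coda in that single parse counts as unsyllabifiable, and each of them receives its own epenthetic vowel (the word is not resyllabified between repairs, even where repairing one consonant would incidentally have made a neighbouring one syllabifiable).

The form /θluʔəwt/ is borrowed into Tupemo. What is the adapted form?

The consonants /t/ cannot be parsed into a legal (C)(C)V(C) syllable (at most one coda consonant is licensed; onsets may contain at most 2 consonants).
Inserting the epenthetic vowel yields /t/ → /tə/.

θluʔəwtə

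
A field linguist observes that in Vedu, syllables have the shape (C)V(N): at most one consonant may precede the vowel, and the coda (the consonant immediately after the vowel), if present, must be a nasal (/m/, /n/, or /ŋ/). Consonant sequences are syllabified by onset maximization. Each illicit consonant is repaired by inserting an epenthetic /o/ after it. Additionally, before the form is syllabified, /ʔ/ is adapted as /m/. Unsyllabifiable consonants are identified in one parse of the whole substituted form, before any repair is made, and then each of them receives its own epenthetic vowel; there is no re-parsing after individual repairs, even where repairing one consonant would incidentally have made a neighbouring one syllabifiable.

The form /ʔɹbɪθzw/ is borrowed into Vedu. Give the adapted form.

moɹobɪθozowo

Substitution: /ʔ/ → /m/, giving /mɹbɪθzw/.
Under (C)V(N), the unsyllabifiable consonants are /m/, /ɹ/, /θ/, /z/, /w/ (only a nasal (/m/, /n/, or /ŋ/) is licensed in coda position; onsets are limited to one consonant).
Epenthesis after each stranded consonant: /m/ → /mo/, /ɹ/ → /ɹo/, /θ/ → /θo/, /z/ → /zo/, /w/ → /wo/.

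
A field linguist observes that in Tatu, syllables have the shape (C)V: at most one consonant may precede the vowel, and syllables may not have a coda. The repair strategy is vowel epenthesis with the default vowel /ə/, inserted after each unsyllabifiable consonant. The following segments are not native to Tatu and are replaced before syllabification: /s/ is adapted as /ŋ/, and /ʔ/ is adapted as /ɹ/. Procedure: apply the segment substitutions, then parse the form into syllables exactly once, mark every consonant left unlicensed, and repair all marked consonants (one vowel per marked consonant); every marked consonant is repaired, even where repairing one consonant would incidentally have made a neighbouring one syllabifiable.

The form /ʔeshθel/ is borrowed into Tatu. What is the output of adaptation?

ɹeŋəhəθelə

Substitution: /ʔ/ → /ɹ/, /s/ → /ŋ/, giving /ɹeŋhθel/.
The consonants /ŋ/, /h/, /l/ cannot be parsed into a legal (C)V syllable (no codas are permitted; onsets are limited to one consonant).
Epenthesis after each stranded consonant: /ŋ/ → /ŋə/, /h/ → /hə/, /l/ → /lə/.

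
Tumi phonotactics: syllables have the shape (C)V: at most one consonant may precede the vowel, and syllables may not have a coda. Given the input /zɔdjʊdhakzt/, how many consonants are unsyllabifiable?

5

Syllabifying with onset maximization leaves /d/, /d/, /k/, /z/, /t/ stranded (no codas are permitted; onsets are limited to one consonant).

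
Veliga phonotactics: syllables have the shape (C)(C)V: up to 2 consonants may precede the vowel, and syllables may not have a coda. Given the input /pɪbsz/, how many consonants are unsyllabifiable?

3

Syllabifying with onset maximization leaves /b/, /s/, /z/ stranded (no codas are permitted; onsets may contain at most 2 consonants).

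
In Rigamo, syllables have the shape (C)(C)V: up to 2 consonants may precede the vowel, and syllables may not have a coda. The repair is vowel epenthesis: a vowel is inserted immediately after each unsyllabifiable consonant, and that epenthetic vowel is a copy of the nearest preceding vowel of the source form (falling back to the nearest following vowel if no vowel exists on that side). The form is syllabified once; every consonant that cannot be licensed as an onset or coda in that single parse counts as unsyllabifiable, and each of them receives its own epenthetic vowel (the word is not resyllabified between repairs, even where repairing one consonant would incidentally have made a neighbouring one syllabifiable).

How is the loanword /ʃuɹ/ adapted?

The consonants /ɹ/ cannot be parsed into a legal (C)(C)V syllable (no codas are permitted; onsets may contain at most 2 consonants).
Epenthesis after each stranded consonant: /ɹ/ → /ɹu/.

ʃuɹu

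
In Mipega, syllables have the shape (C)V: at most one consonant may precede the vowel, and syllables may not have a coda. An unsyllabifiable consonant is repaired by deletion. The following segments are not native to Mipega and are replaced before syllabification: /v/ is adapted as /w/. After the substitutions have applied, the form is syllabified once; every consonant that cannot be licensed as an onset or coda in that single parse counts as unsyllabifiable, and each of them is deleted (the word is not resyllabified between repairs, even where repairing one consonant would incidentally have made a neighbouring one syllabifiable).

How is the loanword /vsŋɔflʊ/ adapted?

Substitution: /v/ → /w/, giving /wsŋɔflʊ/.
Under (C)V, the unsyllabifiable consonants are /w/, /s/, /f/ (no codas are permitted; onsets are limited to one consonant).
Each unlicensed consonant is deleted: /w/, /s/, /f/.

ŋɔlʊ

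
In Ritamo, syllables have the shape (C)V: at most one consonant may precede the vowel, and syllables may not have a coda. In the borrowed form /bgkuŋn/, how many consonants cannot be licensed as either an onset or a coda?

The consonants /b/, /g/, /ŋ/, /n/ cannot be parsed into a legal (C)V syllable (no codas are permitted; onsets are limited to one consonant).

4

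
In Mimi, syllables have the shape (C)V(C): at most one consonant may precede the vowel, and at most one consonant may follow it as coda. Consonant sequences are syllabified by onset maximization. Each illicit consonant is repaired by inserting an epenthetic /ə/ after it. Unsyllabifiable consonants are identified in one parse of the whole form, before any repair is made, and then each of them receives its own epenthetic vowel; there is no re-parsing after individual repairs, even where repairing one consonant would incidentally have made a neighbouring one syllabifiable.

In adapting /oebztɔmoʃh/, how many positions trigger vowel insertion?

The unsyllabifiable consonants are /z/, /h/; each receives one epenthetic vowel.

2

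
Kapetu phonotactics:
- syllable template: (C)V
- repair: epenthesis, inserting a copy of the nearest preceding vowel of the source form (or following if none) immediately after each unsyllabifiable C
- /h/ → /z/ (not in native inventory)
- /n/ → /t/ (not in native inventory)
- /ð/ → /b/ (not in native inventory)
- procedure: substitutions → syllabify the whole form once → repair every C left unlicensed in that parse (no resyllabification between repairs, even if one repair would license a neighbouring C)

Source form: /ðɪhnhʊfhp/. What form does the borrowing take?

bɪzɪtɪzʊfʊzʊpʊ

Substitution: /ð/ → /b/, /h/ → /z/, /n/ → /t/, giving /bɪztzʊfzp/.
Under (C)V, the unsyllabifiable consonants are /z/, /t/, /f/, /z/, /p/ (no codas are permitted; onsets are limited to one consonant).
Each unlicensed consonant becomes the onset of a new syllable: /z/ → /zɪ/, /t/ → /tɪ/, /f/ → /fʊ/, /z/ → /zʊ/, /p/ → /pʊ/.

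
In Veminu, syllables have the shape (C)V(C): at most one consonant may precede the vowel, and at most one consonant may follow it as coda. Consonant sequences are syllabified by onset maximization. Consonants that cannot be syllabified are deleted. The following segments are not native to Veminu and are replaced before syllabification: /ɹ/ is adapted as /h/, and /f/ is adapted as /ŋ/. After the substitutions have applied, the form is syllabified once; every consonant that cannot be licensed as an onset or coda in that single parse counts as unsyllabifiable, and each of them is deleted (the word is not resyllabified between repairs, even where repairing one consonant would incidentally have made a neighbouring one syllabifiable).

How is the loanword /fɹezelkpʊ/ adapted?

hezelpʊ

Substitution: /f/ → /ŋ/, /ɹ/ → /h/, giving /ŋhezelkpʊ/.
The consonants /ŋ/, /k/ cannot be parsed into a legal (C)V(C) syllable (at most one coda consonant is licensed; onsets are limited to one consonant).
Deleting the stranded consonants removes /ŋ/, /k/.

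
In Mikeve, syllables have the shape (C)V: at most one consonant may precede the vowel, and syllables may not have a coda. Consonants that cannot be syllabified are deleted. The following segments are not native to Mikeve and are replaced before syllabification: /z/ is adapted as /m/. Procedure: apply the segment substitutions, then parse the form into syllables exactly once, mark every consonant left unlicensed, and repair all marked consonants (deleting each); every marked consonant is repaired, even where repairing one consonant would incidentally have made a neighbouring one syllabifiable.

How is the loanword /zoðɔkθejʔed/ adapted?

Substitution: /z/ → /m/, giving /moðɔkθejʔed/.
The consonants /k/, /j/, /d/ cannot be parsed into a legal (C)V syllable (no codas are permitted; onsets are limited to one consonant).
Deletion applies to /k/, /j/, /d/.

moðɔθeʔe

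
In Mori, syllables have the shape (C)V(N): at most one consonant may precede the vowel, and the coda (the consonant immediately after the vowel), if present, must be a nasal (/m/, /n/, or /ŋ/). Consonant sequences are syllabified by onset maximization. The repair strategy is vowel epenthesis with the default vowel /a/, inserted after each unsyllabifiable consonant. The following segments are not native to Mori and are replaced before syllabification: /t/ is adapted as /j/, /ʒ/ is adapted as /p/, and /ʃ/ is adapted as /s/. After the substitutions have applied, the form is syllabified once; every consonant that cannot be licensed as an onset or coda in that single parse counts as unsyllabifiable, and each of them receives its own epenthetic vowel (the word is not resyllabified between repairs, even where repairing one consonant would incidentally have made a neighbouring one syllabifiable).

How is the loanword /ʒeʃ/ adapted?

Substitution: /ʒ/ → /p/, /ʃ/ → /s/, giving /pes/.
Syllabifying with onset maximization leaves /s/ stranded (only a nasal (/m/, /n/, or /ŋ/) is licensed in coda position; onsets are limited to one consonant).
Inserting the epenthetic vowel yields /s/ → /sa/.

pesa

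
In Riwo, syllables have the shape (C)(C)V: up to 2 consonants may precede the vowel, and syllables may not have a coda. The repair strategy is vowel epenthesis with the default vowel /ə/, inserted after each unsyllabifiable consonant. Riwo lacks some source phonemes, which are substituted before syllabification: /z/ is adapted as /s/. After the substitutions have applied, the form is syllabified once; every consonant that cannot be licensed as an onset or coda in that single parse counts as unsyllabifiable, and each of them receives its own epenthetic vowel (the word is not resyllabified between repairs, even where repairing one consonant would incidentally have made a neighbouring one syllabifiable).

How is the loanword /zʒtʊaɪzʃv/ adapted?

səʒtʊaɪsəʃəvə

Substitution: /z/ → /s/, giving /sʒtʊaɪsʃv/.
The consonants /s/, /s/, /ʃ/, /v/ cannot be parsed into a legal (C)(C)V syllable (no codas are permitted; onsets may contain at most 2 consonants).
Each unlicensed consonant becomes the onset of a new syllable: /s/ → /sə/, /s/ → /sə/, /ʃ/ → /ʃə/, /v/ → /və/.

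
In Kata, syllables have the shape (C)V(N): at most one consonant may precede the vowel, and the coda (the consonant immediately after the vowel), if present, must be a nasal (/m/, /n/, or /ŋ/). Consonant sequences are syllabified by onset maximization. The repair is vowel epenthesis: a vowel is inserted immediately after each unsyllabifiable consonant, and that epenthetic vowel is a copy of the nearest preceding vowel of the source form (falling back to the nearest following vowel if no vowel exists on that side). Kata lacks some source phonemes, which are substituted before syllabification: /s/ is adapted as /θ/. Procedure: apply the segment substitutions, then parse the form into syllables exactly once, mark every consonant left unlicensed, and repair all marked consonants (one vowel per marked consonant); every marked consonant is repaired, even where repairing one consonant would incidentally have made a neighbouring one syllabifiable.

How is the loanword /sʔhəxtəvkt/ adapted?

Substitution: /s/ → /θ/, giving /θʔhəxtəvkt/.
The consonants /θ/, /ʔ/, /x/, /v/, /k/, /t/ cannot be parsed into a legal (C)V(N) syllable (only a nasal (/m/, /n/, or /ŋ/) is licensed in coda position; onsets are limited to one consonant).
Epenthesis after each stranded consonant: /θ/ → /θə/, /ʔ/ → /ʔə/, /x/ → /xə/, /v/ → /və/, /k/ → /kə/, /t/ → /tə/.

θəʔəhəxətəvəkətə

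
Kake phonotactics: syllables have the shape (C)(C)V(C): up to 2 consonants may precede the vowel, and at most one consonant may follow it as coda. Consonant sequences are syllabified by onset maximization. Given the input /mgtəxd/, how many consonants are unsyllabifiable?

2

The consonants /m/, /d/ cannot be parsed into a legal (C)(C)V(C) syllable (at most one coda consonant is licensed; onsets may contain at most 2 consonants).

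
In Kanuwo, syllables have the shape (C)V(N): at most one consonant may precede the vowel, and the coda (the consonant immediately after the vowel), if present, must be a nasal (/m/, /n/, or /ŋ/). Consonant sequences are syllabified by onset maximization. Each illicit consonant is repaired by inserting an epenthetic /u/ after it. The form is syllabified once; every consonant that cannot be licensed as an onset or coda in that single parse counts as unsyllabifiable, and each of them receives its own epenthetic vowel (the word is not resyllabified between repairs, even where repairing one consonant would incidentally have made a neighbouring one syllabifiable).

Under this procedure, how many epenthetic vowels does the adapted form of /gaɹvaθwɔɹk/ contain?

4

The unsyllabifiable consonants are /ɹ/, /θ/, /ɹ/, /k/; each receives one epenthetic vowel.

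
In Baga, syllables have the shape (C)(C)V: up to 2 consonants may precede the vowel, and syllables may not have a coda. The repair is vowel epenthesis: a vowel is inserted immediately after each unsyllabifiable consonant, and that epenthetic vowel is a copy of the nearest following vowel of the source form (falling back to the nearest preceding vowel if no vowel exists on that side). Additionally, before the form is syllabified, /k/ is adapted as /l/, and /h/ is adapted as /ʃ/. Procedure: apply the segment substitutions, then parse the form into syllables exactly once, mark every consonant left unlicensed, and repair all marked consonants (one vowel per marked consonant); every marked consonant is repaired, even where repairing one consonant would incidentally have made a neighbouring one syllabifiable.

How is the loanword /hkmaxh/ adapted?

Substitution: /h/ → /ʃ/, /k/ → /l/, giving /ʃlmaxʃ/.
The consonants /ʃ/, /x/, /ʃ/ cannot be parsed into a legal (C)(C)V syllable (no codas are permitted; onsets may contain at most 2 consonants).
Inserting the epenthetic vowel yields /ʃ/ → /ʃa/, /x/ → /xa/, /ʃ/ → /ʃa/.

ʃalmaxaʃa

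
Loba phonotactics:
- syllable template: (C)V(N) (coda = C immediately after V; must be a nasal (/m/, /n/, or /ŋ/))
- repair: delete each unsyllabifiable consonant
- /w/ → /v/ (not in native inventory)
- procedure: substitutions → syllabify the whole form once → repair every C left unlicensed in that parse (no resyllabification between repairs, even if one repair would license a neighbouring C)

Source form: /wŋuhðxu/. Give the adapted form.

Substitution: /w/ → /v/, giving /vŋuhðxu/.
The consonants /v/, /h/, /ð/ cannot be parsed into a legal (C)V(N) syllable (only a nasal (/m/, /n/, or /ŋ/) is licensed in coda position; onsets are limited to one consonant).
Deleting the stranded consonants removes /v/, /h/, /ð/.

ŋuxu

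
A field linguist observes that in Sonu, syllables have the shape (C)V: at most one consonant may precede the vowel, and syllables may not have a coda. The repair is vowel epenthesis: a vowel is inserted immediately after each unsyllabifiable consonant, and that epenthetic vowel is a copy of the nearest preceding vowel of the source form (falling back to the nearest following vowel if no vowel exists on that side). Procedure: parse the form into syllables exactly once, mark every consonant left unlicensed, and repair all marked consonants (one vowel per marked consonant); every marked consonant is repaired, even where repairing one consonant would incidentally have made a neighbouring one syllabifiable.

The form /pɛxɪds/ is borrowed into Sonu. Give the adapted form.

pɛxɪdɪsɪ

Under (C)V, the unsyllabifiable consonants are /d/, /s/ (no codas are permitted; onsets are limited to one consonant).
Inserting the epenthetic vowel yields /d/ → /dɪ/, /s/ → /sɪ/.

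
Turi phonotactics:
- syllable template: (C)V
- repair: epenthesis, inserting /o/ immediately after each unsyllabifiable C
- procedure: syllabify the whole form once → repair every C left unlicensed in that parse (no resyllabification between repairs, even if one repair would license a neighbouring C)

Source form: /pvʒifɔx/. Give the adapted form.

Under (C)V, the unsyllabifiable consonants are /p/, /v/, /x/ (no codas are permitted; onsets are limited to one consonant).
Inserting the epenthetic vowel yields /p/ → /po/, /v/ → /vo/, /x/ → /xo/.

povoʒifɔxo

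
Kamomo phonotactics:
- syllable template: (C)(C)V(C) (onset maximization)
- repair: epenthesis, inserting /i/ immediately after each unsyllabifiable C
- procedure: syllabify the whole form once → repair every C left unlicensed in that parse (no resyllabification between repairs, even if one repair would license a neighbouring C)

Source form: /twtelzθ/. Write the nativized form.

The consonants /t/, /z/, /θ/ cannot be parsed into a legal (C)(C)V(C) syllable (at most one coda consonant is licensed; onsets may contain at most 2 consonants).
Epenthesis after each stranded consonant: /t/ → /ti/, /z/ → /zi/, /θ/ → /θi/.

tiwtelziθi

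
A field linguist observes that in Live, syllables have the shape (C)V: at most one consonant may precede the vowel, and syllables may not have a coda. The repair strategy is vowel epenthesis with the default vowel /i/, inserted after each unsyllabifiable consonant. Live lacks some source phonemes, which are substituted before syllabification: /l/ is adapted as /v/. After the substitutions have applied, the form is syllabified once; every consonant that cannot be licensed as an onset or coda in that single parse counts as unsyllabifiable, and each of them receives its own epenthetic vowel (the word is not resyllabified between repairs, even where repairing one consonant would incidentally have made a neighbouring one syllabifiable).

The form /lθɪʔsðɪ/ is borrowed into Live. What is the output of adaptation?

Substitution: /l/ → /v/, giving /vθɪʔsðɪ/.
Syllabifying with onset maximization leaves /v/, /ʔ/, /s/ stranded (no codas are permitted; onsets are limited to one consonant).
Each unlicensed consonant becomes the onset of a new syllable: /v/ → /vi/, /ʔ/ → /ʔi/, /s/ → /si/.

viθɪʔisiðɪ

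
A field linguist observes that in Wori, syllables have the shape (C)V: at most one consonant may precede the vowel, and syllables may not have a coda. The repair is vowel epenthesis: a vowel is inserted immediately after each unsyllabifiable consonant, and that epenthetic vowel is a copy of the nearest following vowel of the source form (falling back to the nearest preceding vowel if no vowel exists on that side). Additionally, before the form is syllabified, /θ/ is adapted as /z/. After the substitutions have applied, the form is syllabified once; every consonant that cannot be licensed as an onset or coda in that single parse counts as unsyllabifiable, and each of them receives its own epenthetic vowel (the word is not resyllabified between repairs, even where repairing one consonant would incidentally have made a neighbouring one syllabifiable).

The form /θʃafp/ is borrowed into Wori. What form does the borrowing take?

zaʃafapa

Substitution: /θ/ → /z/, giving /zʃafp/.
Under (C)V, the unsyllabifiable consonants are /z/, /f/, /p/ (no codas are permitted; onsets are limited to one consonant).
Each unlicensed consonant becomes the onset of a new syllable: /z/ → /za/, /f/ → /fa/, /p/ → /pa/.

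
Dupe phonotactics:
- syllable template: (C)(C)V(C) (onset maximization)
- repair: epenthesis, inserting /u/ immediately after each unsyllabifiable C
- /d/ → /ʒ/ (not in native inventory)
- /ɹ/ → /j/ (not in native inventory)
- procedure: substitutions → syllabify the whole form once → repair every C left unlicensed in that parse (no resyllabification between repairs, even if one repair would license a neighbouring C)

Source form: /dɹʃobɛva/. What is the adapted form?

ʒujʃobɛva

Substitution: /d/ → /ʒ/, /ɹ/ → /j/, giving /ʒjʃobɛva/.
Syllabifying with onset maximization leaves /ʒ/ stranded (at most one coda consonant is licensed; onsets may contain at most 2 consonants).
Epenthesis after each stranded consonant: /ʒ/ → /ʒu/.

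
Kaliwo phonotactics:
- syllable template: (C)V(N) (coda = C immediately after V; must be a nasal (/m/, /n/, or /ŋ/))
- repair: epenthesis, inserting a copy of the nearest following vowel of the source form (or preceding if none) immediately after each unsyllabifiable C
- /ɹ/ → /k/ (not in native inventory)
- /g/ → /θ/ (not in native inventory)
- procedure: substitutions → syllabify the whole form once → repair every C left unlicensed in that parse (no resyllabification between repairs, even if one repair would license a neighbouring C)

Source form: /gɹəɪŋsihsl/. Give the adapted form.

Substitution: /g/ → /θ/, /ɹ/ → /k/, giving /θkəɪŋsihsl/.
The consonants /θ/, /h/, /s/, /l/ cannot be parsed into a legal (C)V(N) syllable (only a nasal (/m/, /n/, or /ŋ/) is licensed in coda position; onsets are limited to one consonant).
Epenthesis after each stranded consonant: /θ/ → /θə/, /h/ → /hi/, /s/ → /si/, /l/ → /li/.

θəkəɪŋsihisili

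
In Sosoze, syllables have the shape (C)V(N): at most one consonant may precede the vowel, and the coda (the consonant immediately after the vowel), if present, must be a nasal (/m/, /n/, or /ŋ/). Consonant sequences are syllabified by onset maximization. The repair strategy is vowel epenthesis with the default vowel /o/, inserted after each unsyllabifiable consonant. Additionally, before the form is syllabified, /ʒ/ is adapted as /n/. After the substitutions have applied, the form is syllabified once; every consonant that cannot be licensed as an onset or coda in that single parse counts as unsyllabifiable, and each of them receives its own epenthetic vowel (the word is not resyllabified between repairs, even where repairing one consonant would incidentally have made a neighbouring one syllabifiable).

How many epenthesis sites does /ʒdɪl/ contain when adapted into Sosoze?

After substitution the input is /ndɪl/.
The unsyllabifiable consonants are /n/, /l/; each receives one epenthetic vowel.

2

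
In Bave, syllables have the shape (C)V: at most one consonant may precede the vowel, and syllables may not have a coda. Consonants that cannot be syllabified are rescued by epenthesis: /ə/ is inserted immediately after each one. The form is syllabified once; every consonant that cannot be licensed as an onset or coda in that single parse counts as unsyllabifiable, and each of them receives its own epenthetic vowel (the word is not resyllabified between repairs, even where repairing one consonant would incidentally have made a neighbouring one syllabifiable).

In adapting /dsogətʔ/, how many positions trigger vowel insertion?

3

The unsyllabifiable consonants are /d/, /t/, /ʔ/; each receives one epenthetic vowel.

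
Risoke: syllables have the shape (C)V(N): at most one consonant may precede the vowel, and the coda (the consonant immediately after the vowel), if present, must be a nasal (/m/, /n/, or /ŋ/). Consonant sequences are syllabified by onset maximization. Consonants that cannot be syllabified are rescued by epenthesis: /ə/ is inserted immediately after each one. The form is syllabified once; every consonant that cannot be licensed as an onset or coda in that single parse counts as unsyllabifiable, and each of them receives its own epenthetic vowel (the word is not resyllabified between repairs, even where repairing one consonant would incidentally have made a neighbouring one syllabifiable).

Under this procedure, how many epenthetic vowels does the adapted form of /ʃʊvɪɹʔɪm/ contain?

The unsyllabifiable consonants are /ɹ/; each receives one epenthetic vowel.

1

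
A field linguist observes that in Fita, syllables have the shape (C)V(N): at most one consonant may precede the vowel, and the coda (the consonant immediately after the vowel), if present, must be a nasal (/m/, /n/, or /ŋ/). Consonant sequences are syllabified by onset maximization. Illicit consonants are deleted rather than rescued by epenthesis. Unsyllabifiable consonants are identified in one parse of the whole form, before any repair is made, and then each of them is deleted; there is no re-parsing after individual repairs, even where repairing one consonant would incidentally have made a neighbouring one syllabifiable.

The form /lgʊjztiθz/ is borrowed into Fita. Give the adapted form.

The consonants /l/, /j/, /z/, /θ/, /z/ cannot be parsed into a legal (C)V(N) syllable (only a nasal (/m/, /n/, or /ŋ/) is licensed in coda position; onsets are limited to one consonant).
Each unlicensed consonant is deleted: /l/, /j/, /z/, /θ/, /z/.

gʊti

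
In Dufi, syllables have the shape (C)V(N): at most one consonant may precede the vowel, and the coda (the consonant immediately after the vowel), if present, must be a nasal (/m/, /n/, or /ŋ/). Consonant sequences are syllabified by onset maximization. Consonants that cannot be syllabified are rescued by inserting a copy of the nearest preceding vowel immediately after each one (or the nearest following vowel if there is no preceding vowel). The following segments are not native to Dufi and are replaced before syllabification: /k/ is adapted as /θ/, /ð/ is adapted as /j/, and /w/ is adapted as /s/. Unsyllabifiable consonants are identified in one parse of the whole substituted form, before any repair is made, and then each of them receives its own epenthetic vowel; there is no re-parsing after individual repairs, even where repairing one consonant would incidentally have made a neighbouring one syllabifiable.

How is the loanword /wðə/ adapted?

Substitution: /w/ → /s/, /ð/ → /j/, giving /sjə/.
Syllabifying with onset maximization leaves /s/ stranded (only a nasal (/m/, /n/, or /ŋ/) is licensed in coda position; onsets are limited to one consonant).
Each unlicensed consonant becomes the onset of a new syllable: /s/ → /sə/.

səjə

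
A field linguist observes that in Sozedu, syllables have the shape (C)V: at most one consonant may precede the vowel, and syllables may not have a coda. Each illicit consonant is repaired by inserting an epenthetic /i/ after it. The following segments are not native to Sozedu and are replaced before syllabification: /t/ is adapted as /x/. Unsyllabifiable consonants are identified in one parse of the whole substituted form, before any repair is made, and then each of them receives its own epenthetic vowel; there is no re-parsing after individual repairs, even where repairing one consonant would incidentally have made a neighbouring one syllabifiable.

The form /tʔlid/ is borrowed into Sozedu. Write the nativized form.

xiʔilidi

Substitution: /t/ → /x/, giving /xʔlid/.
Under (C)V, the unsyllabifiable consonants are /x/, /ʔ/, /d/ (no codas are permitted; onsets are limited to one consonant).
Each unlicensed consonant becomes the onset of a new syllable: /x/ → /xi/, /ʔ/ → /ʔi/, /d/ → /di/.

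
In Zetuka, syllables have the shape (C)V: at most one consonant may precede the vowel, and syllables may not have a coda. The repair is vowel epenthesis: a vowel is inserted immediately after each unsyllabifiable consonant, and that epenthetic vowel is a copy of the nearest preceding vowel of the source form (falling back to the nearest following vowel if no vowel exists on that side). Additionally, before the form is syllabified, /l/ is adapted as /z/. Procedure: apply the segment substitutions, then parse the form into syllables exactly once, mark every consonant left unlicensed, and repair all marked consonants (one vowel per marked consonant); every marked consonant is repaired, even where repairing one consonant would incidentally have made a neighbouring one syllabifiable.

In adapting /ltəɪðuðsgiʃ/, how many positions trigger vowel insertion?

4

After substitution the input is /ztəɪðuðsgiʃ/.
The unsyllabifiable consonants are /z/, /ð/, /s/, /ʃ/; each receives one epenthetic vowel.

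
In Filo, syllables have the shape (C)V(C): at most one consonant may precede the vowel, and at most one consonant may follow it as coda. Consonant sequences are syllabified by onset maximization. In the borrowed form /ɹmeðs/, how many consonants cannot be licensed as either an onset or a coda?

Under (C)V(C), the unsyllabifiable consonants are /ɹ/, /s/ (at most one coda consonant is licensed; onsets are limited to one consonant).

2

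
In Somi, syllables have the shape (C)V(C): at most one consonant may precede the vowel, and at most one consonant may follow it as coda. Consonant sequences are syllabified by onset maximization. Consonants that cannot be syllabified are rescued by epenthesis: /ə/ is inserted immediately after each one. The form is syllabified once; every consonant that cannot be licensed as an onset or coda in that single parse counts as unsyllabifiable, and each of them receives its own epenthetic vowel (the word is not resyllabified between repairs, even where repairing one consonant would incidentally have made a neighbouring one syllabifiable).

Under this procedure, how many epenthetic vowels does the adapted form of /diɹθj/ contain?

2

The unsyllabifiable consonants are /θ/, /j/; each receives one epenthetic vowel.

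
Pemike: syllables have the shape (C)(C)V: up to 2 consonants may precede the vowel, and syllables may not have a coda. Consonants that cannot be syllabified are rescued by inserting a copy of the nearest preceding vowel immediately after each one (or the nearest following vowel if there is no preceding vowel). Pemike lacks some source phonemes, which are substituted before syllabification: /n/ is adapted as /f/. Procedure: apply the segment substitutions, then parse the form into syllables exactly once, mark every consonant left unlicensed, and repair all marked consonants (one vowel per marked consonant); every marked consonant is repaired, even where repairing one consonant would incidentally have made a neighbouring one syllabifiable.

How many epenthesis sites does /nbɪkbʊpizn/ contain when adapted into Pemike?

After substitution the input is /fbɪkbʊpizf/.
The unsyllabifiable consonants are /z/, /f/; each receives one epenthetic vowel.

2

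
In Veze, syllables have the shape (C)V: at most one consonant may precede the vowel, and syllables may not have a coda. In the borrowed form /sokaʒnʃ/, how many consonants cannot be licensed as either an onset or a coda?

The consonants /ʒ/, /n/, /ʃ/ cannot be parsed into a legal (C)V syllable (no codas are permitted; onsets are limited to one consonant).

3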